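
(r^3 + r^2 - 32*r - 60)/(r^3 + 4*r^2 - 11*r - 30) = (r - 6)/(r - 3)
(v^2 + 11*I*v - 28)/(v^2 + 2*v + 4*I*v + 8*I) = (v + 7*I)/(v + 2)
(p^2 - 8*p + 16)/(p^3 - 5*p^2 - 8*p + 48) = 1/(p + 3)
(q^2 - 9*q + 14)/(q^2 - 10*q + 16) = (q - 7)/(q - 8)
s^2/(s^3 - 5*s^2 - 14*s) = s/(s^2 - 5*s - 14)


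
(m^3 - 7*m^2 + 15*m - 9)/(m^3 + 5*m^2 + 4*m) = (m^3 - 7*m^2 + 15*m - 9)/(m*(m^2 + 5*m + 4))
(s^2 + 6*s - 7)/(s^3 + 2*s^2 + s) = (s^2 + 6*s - 7)/(s*(s^2 + 2*s + 1))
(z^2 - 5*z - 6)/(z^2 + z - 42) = (z + 1)/(z + 7)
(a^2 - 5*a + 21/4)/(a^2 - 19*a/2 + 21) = (a - 3/2)/(a - 6)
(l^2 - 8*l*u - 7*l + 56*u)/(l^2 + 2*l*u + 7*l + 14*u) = (l^2 - 8*l*u - 7*l + 56*u)/(l^2 + 2*l*u + 7*l + 14*u)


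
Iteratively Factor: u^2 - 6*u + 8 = (u - 4)*(u - 2)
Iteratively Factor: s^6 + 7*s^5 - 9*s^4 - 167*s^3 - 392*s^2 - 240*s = (s - 5)*(s^5 + 12*s^4 + 51*s^3 + 88*s^2 + 48*s) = (s - 5)*(s + 4)*(s^4 + 8*s^3 + 19*s^2 + 12*s) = (s - 5)*(s + 4)^2*(s^3 + 4*s^2 + 3*s) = (s - 5)*(s + 1)*(s + 4)^2*(s^2 + 3*s) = s*(s - 5)*(s + 1)*(s + 4)^2*(s + 3)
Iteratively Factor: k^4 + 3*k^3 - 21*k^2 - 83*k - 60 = (k + 3)*(k^3 - 21*k - 20) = (k + 3)*(k + 4)*(k^2 - 4*k - 5) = (k + 1)*(k + 3)*(k + 4)*(k - 5)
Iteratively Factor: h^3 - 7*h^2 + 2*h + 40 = (h + 2)*(h^2 - 9*h + 20) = (h - 5)*(h + 2)*(h - 4)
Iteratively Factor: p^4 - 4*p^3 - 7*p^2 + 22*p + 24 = (p - 4)*(p^3 - 7*p - 6) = (p - 4)*(p - 3)*(p^2 + 3*p + 2) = (p - 4)*(p - 3)*(p + 2)*(p + 1)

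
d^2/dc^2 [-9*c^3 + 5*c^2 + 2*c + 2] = 10 - 54*c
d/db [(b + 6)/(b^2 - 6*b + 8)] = (b^2 - 6*b - 2*(b - 3)*(b + 6) + 8)/(b^2 - 6*b + 8)^2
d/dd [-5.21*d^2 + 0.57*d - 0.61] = 0.57 - 10.42*d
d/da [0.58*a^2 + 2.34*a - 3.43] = 1.16*a + 2.34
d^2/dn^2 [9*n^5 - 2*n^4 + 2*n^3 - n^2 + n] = 180*n^3 - 24*n^2 + 12*n - 2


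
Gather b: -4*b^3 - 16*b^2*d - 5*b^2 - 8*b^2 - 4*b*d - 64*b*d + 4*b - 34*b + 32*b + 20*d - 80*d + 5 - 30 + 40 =-4*b^3 + b^2*(-16*d - 13) + b*(2 - 68*d) - 60*d + 15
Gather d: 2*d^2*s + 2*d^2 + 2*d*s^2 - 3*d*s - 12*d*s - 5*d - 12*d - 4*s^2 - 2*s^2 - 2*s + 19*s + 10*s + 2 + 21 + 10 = d^2*(2*s + 2) + d*(2*s^2 - 15*s - 17) - 6*s^2 + 27*s + 33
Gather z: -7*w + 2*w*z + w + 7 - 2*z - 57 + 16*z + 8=-6*w + z*(2*w + 14) - 42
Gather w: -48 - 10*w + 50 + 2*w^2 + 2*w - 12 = 2*w^2 - 8*w - 10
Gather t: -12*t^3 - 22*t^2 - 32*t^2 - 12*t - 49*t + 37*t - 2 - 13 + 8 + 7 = -12*t^3 - 54*t^2 - 24*t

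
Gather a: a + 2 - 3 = a - 1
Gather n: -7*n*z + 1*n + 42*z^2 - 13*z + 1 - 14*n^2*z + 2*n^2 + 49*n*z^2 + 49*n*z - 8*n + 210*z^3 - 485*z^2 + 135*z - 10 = n^2*(2 - 14*z) + n*(49*z^2 + 42*z - 7) + 210*z^3 - 443*z^2 + 122*z - 9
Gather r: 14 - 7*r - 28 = -7*r - 14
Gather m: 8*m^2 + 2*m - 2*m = 8*m^2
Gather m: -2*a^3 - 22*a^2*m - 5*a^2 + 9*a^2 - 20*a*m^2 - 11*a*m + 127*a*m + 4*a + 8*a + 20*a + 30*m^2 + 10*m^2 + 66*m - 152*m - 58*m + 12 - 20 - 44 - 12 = -2*a^3 + 4*a^2 + 32*a + m^2*(40 - 20*a) + m*(-22*a^2 + 116*a - 144) - 64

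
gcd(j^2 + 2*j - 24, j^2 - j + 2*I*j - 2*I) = 1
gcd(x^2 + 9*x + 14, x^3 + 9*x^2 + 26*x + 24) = x + 2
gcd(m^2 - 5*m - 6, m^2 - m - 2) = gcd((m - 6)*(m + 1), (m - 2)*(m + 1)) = m + 1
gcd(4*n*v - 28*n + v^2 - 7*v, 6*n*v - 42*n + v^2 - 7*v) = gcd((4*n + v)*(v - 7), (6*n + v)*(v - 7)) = v - 7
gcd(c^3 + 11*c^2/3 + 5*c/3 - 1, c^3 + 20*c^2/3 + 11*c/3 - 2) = c^2 + 2*c/3 - 1/3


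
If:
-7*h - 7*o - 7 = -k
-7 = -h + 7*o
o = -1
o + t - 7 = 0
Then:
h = 0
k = 0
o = -1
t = 8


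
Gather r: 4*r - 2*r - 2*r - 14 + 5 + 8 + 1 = 0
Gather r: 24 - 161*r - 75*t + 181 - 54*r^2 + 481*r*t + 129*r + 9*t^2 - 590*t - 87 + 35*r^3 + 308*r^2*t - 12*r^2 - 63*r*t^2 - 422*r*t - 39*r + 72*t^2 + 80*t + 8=35*r^3 + r^2*(308*t - 66) + r*(-63*t^2 + 59*t - 71) + 81*t^2 - 585*t + 126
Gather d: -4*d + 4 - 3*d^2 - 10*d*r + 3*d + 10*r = -3*d^2 + d*(-10*r - 1) + 10*r + 4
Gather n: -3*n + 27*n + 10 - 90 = 24*n - 80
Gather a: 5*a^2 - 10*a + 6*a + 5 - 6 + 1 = 5*a^2 - 4*a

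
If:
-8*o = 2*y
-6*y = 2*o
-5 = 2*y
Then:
No Solution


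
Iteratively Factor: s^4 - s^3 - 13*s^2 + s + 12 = (s - 1)*(s^3 - 13*s - 12) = (s - 1)*(s + 1)*(s^2 - s - 12) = (s - 4)*(s - 1)*(s + 1)*(s + 3)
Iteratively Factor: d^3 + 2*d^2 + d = (d)*(d^2 + 2*d + 1) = d*(d + 1)*(d + 1)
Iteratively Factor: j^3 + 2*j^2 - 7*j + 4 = (j - 1)*(j^2 + 3*j - 4) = (j - 1)^2*(j + 4)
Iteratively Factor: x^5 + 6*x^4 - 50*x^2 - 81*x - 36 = (x - 3)*(x^4 + 9*x^3 + 27*x^2 + 31*x + 12) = (x - 3)*(x + 3)*(x^3 + 6*x^2 + 9*x + 4) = (x - 3)*(x + 1)*(x + 3)*(x^2 + 5*x + 4) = (x - 3)*(x + 1)*(x + 3)*(x + 4)*(x + 1)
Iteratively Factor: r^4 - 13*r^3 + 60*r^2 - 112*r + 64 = (r - 4)*(r^3 - 9*r^2 + 24*r - 16) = (r - 4)*(r - 1)*(r^2 - 8*r + 16) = (r - 4)^2*(r - 1)*(r - 4)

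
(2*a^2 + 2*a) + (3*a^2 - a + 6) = 5*a^2 + a + 6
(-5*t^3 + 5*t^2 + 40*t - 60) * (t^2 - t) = -5*t^5 + 10*t^4 + 35*t^3 - 100*t^2 + 60*t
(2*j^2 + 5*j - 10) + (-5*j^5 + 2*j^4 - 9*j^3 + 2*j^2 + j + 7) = -5*j^5 + 2*j^4 - 9*j^3 + 4*j^2 + 6*j - 3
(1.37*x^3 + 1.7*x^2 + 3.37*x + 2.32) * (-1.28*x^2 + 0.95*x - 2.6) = -1.7536*x^5 - 0.8745*x^4 - 6.2606*x^3 - 4.1881*x^2 - 6.558*x - 6.032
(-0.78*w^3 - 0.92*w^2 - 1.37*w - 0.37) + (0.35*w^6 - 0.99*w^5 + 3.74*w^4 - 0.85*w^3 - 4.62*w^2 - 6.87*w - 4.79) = 0.35*w^6 - 0.99*w^5 + 3.74*w^4 - 1.63*w^3 - 5.54*w^2 - 8.24*w - 5.16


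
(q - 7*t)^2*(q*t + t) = q^3*t - 14*q^2*t^2 + q^2*t + 49*q*t^3 - 14*q*t^2 + 49*t^3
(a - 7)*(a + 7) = a^2 - 49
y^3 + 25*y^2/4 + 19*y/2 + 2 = (y + 1/4)*(y + 2)*(y + 4)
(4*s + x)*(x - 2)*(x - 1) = 4*s*x^2 - 12*s*x + 8*s + x^3 - 3*x^2 + 2*x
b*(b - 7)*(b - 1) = b^3 - 8*b^2 + 7*b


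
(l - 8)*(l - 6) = l^2 - 14*l + 48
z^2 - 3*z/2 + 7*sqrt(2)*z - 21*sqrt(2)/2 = (z - 3/2)*(z + 7*sqrt(2))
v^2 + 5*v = v*(v + 5)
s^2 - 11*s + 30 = (s - 6)*(s - 5)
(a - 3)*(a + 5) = a^2 + 2*a - 15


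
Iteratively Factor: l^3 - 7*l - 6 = (l + 1)*(l^2 - l - 6) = (l + 1)*(l + 2)*(l - 3)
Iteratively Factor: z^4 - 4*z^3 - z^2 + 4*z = (z - 4)*(z^3 - z) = (z - 4)*(z - 1)*(z^2 + z) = z*(z - 4)*(z - 1)*(z + 1)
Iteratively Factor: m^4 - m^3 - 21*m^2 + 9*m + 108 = (m + 3)*(m^3 - 4*m^2 - 9*m + 36) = (m - 3)*(m + 3)*(m^2 - m - 12) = (m - 3)*(m + 3)^2*(m - 4)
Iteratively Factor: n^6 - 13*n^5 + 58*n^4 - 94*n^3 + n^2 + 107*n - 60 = (n + 1)*(n^5 - 14*n^4 + 72*n^3 - 166*n^2 + 167*n - 60) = (n - 1)*(n + 1)*(n^4 - 13*n^3 + 59*n^2 - 107*n + 60) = (n - 3)*(n - 1)*(n + 1)*(n^3 - 10*n^2 + 29*n - 20) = (n - 5)*(n - 3)*(n - 1)*(n + 1)*(n^2 - 5*n + 4) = (n - 5)*(n - 3)*(n - 1)^2*(n + 1)*(n - 4)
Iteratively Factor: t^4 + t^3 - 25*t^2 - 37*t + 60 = (t + 3)*(t^3 - 2*t^2 - 19*t + 20) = (t - 1)*(t + 3)*(t^2 - t - 20) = (t - 1)*(t + 3)*(t + 4)*(t - 5)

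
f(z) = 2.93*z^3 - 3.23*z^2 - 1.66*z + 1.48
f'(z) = 8.79*z^2 - 6.46*z - 1.66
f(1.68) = 3.47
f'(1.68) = 12.30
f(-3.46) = -152.81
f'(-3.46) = 125.92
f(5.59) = 403.07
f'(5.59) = 236.90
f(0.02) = 1.45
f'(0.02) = -1.79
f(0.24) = 0.94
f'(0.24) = -2.70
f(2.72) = 32.03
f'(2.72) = 45.80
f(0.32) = 0.71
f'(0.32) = -2.83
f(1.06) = -0.42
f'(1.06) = 1.37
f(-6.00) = -737.72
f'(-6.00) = 353.54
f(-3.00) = -101.72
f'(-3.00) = 96.83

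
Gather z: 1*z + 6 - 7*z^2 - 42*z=-7*z^2 - 41*z + 6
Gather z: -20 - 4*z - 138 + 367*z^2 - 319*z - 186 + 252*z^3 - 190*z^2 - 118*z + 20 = 252*z^3 + 177*z^2 - 441*z - 324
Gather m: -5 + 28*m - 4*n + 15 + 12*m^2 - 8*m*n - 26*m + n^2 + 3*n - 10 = 12*m^2 + m*(2 - 8*n) + n^2 - n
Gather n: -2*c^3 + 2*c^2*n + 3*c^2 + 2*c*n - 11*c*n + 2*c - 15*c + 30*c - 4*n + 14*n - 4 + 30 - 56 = -2*c^3 + 3*c^2 + 17*c + n*(2*c^2 - 9*c + 10) - 30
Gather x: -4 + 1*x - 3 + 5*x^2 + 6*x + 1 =5*x^2 + 7*x - 6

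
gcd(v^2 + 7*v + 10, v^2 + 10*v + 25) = v + 5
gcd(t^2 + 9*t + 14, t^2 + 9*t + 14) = t^2 + 9*t + 14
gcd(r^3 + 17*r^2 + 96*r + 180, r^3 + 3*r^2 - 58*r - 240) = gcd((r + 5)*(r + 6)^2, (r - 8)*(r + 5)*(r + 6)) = r^2 + 11*r + 30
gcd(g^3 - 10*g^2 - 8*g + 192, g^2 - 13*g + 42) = g - 6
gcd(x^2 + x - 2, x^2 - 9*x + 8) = x - 1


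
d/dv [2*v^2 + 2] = 4*v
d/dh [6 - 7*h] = -7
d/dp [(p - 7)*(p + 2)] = 2*p - 5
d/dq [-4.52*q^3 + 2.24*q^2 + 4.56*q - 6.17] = -13.56*q^2 + 4.48*q + 4.56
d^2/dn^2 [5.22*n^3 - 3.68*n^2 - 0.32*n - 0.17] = 31.32*n - 7.36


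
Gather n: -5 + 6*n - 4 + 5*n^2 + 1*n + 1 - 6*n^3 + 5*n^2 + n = -6*n^3 + 10*n^2 + 8*n - 8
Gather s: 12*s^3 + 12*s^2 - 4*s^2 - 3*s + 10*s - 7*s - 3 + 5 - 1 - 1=12*s^3 + 8*s^2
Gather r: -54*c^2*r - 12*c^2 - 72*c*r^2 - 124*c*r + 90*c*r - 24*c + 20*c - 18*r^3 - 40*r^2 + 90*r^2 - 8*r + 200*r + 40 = -12*c^2 - 4*c - 18*r^3 + r^2*(50 - 72*c) + r*(-54*c^2 - 34*c + 192) + 40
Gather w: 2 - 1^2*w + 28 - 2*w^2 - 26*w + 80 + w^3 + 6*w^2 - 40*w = w^3 + 4*w^2 - 67*w + 110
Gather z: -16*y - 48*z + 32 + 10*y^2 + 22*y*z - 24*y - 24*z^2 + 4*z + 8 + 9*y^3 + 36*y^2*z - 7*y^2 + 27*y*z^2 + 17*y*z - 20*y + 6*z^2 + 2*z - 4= 9*y^3 + 3*y^2 - 60*y + z^2*(27*y - 18) + z*(36*y^2 + 39*y - 42) + 36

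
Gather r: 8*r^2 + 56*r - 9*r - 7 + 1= 8*r^2 + 47*r - 6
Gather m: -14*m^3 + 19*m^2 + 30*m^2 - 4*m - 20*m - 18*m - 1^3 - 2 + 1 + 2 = -14*m^3 + 49*m^2 - 42*m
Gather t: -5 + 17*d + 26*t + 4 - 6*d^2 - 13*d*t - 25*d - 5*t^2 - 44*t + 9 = -6*d^2 - 8*d - 5*t^2 + t*(-13*d - 18) + 8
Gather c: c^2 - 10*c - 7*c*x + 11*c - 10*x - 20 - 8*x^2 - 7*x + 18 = c^2 + c*(1 - 7*x) - 8*x^2 - 17*x - 2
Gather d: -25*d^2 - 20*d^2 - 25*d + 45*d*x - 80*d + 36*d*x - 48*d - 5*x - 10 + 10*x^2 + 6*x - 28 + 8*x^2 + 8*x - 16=-45*d^2 + d*(81*x - 153) + 18*x^2 + 9*x - 54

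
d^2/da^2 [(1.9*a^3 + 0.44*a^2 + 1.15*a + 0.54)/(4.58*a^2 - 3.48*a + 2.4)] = (2.8421709430404e-14*a^4 + 66.5214320000001*a^3 - 56.268144*a^2 - 61.821216*a + 25.486272)/(96.071912*a^6 - 218.993616*a^5 + 317.426976*a^4 - 271.657152*a^3 + 166.33728*a^2 - 60.1344*a + 13.824)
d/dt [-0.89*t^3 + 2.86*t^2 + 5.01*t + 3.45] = -2.67*t^2 + 5.72*t + 5.01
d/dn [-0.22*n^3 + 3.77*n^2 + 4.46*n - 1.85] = -0.66*n^2 + 7.54*n + 4.46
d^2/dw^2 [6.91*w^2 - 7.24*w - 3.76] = 13.8200000000000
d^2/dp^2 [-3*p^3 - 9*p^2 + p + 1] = -18*p - 18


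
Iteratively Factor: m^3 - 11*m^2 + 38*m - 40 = (m - 4)*(m^2 - 7*m + 10) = (m - 5)*(m - 4)*(m - 2)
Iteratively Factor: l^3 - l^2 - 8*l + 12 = (l - 2)*(l^2 + l - 6) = (l - 2)^2*(l + 3)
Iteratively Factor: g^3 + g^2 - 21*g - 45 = (g + 3)*(g^2 - 2*g - 15) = (g - 5)*(g + 3)*(g + 3)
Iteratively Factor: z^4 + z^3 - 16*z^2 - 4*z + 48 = (z - 2)*(z^3 + 3*z^2 - 10*z - 24) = (z - 3)*(z - 2)*(z^2 + 6*z + 8) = (z - 3)*(z - 2)*(z + 4)*(z + 2)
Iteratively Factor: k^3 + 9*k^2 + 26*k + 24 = (k + 3)*(k^2 + 6*k + 8) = (k + 2)*(k + 3)*(k + 4)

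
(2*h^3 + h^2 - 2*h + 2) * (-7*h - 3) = -14*h^4 - 13*h^3 + 11*h^2 - 8*h - 6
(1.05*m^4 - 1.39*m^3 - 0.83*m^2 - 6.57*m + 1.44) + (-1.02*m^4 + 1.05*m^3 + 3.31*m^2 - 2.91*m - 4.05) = 0.03*m^4 - 0.34*m^3 + 2.48*m^2 - 9.48*m - 2.61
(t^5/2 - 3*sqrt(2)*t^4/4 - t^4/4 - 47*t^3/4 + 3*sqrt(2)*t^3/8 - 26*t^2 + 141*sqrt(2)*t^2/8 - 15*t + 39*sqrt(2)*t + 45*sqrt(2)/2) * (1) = t^5/2 - 3*sqrt(2)*t^4/4 - t^4/4 - 47*t^3/4 + 3*sqrt(2)*t^3/8 - 26*t^2 + 141*sqrt(2)*t^2/8 - 15*t + 39*sqrt(2)*t + 45*sqrt(2)/2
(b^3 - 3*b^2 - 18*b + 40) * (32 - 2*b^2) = -2*b^5 + 6*b^4 + 68*b^3 - 176*b^2 - 576*b + 1280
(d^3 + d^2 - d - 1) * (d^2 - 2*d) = d^5 - d^4 - 3*d^3 + d^2 + 2*d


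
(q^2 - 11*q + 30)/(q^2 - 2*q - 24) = (q - 5)/(q + 4)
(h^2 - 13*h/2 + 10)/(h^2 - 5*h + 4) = (h - 5/2)/(h - 1)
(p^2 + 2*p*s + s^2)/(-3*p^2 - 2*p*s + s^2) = (-p - s)/(3*p - s)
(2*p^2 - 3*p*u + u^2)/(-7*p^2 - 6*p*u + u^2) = (-2*p^2 + 3*p*u - u^2)/(7*p^2 + 6*p*u - u^2)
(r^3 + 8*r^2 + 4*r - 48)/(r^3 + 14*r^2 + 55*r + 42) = (r^2 + 2*r - 8)/(r^2 + 8*r + 7)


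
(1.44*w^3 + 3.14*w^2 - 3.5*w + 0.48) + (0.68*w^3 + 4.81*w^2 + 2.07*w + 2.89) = 2.12*w^3 + 7.95*w^2 - 1.43*w + 3.37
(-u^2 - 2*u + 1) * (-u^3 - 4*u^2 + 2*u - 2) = u^5 + 6*u^4 + 5*u^3 - 6*u^2 + 6*u - 2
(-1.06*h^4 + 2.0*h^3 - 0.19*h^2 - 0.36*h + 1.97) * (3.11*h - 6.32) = -3.2966*h^5 + 12.9192*h^4 - 13.2309*h^3 + 0.0812000000000002*h^2 + 8.4019*h - 12.4504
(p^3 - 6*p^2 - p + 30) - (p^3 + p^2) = -7*p^2 - p + 30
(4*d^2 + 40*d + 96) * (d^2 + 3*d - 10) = 4*d^4 + 52*d^3 + 176*d^2 - 112*d - 960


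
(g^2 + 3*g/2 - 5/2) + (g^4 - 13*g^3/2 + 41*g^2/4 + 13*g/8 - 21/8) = g^4 - 13*g^3/2 + 45*g^2/4 + 25*g/8 - 41/8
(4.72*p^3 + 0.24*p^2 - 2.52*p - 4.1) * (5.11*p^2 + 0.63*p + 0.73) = 24.1192*p^5 + 4.2*p^4 - 9.2804*p^3 - 22.3634*p^2 - 4.4226*p - 2.993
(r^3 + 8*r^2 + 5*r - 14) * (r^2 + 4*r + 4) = r^5 + 12*r^4 + 41*r^3 + 38*r^2 - 36*r - 56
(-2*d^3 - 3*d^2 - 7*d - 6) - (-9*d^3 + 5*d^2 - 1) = 7*d^3 - 8*d^2 - 7*d - 5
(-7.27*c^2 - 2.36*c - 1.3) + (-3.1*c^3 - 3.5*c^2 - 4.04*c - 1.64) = -3.1*c^3 - 10.77*c^2 - 6.4*c - 2.94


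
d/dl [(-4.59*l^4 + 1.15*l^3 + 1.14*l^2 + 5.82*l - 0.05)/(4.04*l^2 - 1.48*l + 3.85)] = (-37.0872*l^5 + 25.0256*l^4 - 74.09*l^3 - 11.9175*l^2 + 9.182*l + 22.333)/(16.3216*l^4 - 11.9584*l^3 + 33.2984*l^2 - 11.396*l + 14.8225)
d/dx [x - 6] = 1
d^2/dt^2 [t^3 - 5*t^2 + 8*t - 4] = 6*t - 10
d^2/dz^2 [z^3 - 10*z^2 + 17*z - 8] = 6*z - 20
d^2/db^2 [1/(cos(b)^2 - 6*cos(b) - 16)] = (8*sin(b)^4 - 204*sin(b)^2 - 147*cos(b) - 9*cos(3*b) - 12)/(2*(sin(b)^2 + 6*cos(b) + 15)^3)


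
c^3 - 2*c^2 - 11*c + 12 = (c - 4)*(c - 1)*(c + 3)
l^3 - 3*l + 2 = (l - 1)^2*(l + 2)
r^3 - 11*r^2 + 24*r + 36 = (r - 6)^2*(r + 1)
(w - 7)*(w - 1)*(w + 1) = w^3 - 7*w^2 - w + 7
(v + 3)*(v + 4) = v^2 + 7*v + 12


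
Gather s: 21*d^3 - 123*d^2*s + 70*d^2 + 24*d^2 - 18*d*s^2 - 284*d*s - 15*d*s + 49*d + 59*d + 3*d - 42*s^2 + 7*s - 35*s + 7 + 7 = 21*d^3 + 94*d^2 + 111*d + s^2*(-18*d - 42) + s*(-123*d^2 - 299*d - 28) + 14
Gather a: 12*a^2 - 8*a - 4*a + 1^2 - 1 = 12*a^2 - 12*a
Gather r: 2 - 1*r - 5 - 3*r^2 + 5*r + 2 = -3*r^2 + 4*r - 1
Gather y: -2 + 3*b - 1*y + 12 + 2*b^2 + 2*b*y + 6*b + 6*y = 2*b^2 + 9*b + y*(2*b + 5) + 10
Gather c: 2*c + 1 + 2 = 2*c + 3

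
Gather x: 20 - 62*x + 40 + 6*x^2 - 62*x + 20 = 6*x^2 - 124*x + 80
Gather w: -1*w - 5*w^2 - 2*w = -5*w^2 - 3*w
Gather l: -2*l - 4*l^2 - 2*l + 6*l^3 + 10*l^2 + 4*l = 6*l^3 + 6*l^2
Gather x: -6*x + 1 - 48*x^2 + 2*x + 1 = -48*x^2 - 4*x + 2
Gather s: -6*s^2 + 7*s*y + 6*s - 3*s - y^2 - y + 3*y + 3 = -6*s^2 + s*(7*y + 3) - y^2 + 2*y + 3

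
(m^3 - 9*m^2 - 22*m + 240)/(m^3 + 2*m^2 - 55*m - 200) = (m - 6)/(m + 5)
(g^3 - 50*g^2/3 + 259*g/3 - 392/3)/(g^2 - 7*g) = g - 29/3 + 56/(3*g)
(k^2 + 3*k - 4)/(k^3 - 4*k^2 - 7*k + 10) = (k + 4)/(k^2 - 3*k - 10)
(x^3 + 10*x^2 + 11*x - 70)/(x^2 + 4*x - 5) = (x^2 + 5*x - 14)/(x - 1)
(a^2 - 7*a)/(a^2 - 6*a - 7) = a/(a + 1)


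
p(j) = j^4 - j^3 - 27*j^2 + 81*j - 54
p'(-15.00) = -13284.00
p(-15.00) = 46656.00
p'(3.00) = 0.00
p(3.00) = 0.00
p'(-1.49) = 141.57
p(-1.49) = -226.40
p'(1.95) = -6.05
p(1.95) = 8.33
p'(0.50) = 53.75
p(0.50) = -20.31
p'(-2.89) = 115.45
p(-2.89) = -419.70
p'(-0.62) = 112.37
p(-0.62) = -114.21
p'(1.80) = -2.59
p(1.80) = 8.99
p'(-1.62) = 143.60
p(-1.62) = -244.94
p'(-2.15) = 143.48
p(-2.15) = -321.65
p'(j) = 4*j^3 - 3*j^2 - 54*j + 81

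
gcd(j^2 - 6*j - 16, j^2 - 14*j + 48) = j - 8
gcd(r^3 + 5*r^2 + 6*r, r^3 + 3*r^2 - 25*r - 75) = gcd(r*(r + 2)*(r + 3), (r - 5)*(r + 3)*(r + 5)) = r + 3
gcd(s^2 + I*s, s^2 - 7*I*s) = s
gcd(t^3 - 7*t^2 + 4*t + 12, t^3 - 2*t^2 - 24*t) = t - 6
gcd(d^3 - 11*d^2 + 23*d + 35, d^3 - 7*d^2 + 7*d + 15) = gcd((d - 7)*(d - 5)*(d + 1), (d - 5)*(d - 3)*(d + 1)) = d^2 - 4*d - 5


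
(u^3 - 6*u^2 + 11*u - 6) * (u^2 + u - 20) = u^5 - 5*u^4 - 15*u^3 + 125*u^2 - 226*u + 120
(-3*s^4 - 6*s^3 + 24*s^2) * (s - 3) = -3*s^5 + 3*s^4 + 42*s^3 - 72*s^2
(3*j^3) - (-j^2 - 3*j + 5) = 3*j^3 + j^2 + 3*j - 5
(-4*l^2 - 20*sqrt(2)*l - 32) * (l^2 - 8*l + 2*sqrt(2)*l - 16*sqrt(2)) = -4*l^4 - 28*sqrt(2)*l^3 + 32*l^3 - 112*l^2 + 224*sqrt(2)*l^2 - 64*sqrt(2)*l + 896*l + 512*sqrt(2)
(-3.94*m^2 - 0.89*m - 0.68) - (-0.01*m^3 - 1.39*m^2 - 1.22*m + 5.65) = 0.01*m^3 - 2.55*m^2 + 0.33*m - 6.33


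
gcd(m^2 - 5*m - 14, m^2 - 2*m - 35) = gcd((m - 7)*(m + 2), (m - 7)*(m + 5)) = m - 7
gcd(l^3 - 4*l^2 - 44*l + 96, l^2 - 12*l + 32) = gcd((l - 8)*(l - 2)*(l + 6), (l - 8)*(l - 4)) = l - 8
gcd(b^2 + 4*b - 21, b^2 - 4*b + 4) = 1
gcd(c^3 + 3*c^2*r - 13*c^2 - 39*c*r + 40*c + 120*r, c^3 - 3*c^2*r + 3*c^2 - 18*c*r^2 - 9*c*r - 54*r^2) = c + 3*r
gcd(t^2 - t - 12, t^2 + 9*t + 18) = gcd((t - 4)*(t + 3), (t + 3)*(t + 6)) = t + 3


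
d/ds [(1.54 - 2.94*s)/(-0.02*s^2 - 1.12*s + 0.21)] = (-0.0588*s^2 + 0.0615999999999999*s + 1.1074)/(0.0004*s^4 + 0.0448*s^3 + 1.246*s^2 - 0.4704*s + 0.0441)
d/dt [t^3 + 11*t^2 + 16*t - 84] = 3*t^2 + 22*t + 16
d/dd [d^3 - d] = 3*d^2 - 1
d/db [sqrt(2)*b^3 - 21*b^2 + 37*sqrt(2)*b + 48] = 3*sqrt(2)*b^2 - 42*b + 37*sqrt(2)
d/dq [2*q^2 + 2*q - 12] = 4*q + 2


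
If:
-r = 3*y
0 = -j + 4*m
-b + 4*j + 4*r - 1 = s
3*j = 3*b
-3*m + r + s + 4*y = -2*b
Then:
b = 44*y/17 + 4/17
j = 44*y/17 + 4/17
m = 11*y/17 + 1/17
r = -3*y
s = -72*y/17 - 5/17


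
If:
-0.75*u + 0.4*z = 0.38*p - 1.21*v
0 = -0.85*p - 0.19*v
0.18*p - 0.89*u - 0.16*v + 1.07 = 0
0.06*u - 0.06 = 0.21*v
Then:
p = -0.01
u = 1.19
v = 0.05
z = 2.06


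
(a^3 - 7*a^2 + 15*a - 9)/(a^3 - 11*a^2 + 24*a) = (a^2 - 4*a + 3)/(a*(a - 8))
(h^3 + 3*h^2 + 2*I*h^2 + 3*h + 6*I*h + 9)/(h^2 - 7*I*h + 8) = (h^3 + h^2*(3 + 2*I) + h*(3 + 6*I) + 9)/(h^2 - 7*I*h + 8)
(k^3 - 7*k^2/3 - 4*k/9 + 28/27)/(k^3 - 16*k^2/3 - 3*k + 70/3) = (k^2 - 4/9)/(k^2 - 3*k - 10)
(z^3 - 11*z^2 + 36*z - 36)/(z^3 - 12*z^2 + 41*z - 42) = (z - 6)/(z - 7)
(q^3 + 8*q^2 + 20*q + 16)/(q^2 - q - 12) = (q^3 + 8*q^2 + 20*q + 16)/(q^2 - q - 12)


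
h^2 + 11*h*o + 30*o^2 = (h + 5*o)*(h + 6*o)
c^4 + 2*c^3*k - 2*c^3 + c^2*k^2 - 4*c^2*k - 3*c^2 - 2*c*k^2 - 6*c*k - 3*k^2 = (c - 3)*(c + 1)*(c + k)^2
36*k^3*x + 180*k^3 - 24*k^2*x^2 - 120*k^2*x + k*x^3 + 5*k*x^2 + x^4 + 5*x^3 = (-3*k + x)*(-2*k + x)*(6*k + x)*(x + 5)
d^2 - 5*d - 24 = (d - 8)*(d + 3)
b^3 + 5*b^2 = b^2*(b + 5)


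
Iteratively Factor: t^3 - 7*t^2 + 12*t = (t - 3)*(t^2 - 4*t) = t*(t - 3)*(t - 4)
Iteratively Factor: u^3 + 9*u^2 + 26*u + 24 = (u + 2)*(u^2 + 7*u + 12) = (u + 2)*(u + 3)*(u + 4)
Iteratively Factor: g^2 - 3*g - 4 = (g + 1)*(g - 4)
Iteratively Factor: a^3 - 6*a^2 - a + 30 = (a + 2)*(a^2 - 8*a + 15) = (a - 5)*(a + 2)*(a - 3)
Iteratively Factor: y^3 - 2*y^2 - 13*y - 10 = (y - 5)*(y^2 + 3*y + 2) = (y - 5)*(y + 2)*(y + 1)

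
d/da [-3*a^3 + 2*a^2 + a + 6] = -9*a^2 + 4*a + 1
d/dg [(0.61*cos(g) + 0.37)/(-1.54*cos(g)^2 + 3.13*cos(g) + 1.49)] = (-0.9394*cos(g)^2 - 1.1396*cos(g) + 0.2492)*sin(g)/(2.3716*cos(g)^4 - 9.6404*cos(g)^3 + 5.2077*cos(g)^2 + 9.3274*cos(g) + 2.2201)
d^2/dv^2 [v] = 0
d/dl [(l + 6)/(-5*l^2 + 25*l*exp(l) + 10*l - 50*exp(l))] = (-l^2 + 5*l*exp(l) + 2*l - (l + 6)*(5*l*exp(l) - 2*l - 5*exp(l) + 2) - 10*exp(l))/(5*(l^2 - 5*l*exp(l) - 2*l + 10*exp(l))^2)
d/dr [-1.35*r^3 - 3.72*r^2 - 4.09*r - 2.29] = -4.05*r^2 - 7.44*r - 4.09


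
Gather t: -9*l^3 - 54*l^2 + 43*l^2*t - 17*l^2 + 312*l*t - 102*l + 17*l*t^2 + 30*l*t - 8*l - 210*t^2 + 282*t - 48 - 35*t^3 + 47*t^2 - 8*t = -9*l^3 - 71*l^2 - 110*l - 35*t^3 + t^2*(17*l - 163) + t*(43*l^2 + 342*l + 274) - 48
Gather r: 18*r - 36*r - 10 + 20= 10 - 18*r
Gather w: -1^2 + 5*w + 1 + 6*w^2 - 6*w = 6*w^2 - w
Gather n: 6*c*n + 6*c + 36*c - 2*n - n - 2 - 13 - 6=42*c + n*(6*c - 3) - 21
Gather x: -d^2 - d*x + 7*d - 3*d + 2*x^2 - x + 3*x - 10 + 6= -d^2 + 4*d + 2*x^2 + x*(2 - d) - 4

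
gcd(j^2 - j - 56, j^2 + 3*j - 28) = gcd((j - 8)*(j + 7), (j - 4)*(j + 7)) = j + 7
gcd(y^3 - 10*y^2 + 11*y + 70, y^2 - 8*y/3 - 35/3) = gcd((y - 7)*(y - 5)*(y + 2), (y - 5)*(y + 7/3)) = y - 5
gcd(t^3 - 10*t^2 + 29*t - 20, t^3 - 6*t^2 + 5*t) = t^2 - 6*t + 5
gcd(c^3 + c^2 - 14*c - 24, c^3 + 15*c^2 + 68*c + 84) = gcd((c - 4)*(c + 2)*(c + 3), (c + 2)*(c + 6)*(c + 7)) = c + 2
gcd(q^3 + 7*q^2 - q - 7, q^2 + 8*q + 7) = q^2 + 8*q + 7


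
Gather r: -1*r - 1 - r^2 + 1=-r^2 - r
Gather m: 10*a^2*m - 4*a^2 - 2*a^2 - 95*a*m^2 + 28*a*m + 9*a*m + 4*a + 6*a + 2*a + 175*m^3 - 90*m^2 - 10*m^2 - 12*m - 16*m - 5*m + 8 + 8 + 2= -6*a^2 + 12*a + 175*m^3 + m^2*(-95*a - 100) + m*(10*a^2 + 37*a - 33) + 18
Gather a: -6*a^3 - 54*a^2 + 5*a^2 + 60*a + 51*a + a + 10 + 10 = -6*a^3 - 49*a^2 + 112*a + 20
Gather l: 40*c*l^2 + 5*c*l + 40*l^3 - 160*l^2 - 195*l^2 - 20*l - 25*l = 40*l^3 + l^2*(40*c - 355) + l*(5*c - 45)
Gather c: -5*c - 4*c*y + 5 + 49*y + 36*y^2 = c*(-4*y - 5) + 36*y^2 + 49*y + 5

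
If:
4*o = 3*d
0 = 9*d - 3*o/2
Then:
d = 0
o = 0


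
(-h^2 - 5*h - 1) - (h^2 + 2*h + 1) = -2*h^2 - 7*h - 2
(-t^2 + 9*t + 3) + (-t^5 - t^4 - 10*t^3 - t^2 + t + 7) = -t^5 - t^4 - 10*t^3 - 2*t^2 + 10*t + 10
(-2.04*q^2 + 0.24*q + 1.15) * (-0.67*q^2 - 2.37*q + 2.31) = 1.3668*q^4 + 4.674*q^3 - 6.0517*q^2 - 2.1711*q + 2.6565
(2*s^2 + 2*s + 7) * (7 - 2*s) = -4*s^3 + 10*s^2 + 49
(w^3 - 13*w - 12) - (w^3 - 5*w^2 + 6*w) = 5*w^2 - 19*w - 12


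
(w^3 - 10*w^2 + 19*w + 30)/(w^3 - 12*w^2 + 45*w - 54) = (w^2 - 4*w - 5)/(w^2 - 6*w + 9)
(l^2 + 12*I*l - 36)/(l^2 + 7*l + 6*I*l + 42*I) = (l + 6*I)/(l + 7)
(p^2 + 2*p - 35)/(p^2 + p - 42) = (p - 5)/(p - 6)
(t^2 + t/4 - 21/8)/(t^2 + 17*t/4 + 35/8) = (2*t - 3)/(2*t + 5)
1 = 1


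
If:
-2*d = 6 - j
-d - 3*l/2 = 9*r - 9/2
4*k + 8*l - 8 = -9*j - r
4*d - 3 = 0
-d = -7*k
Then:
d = 3/4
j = 15/2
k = 3/28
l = -5069/658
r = 1119/658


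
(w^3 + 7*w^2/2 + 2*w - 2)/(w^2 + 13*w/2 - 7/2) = (w^2 + 4*w + 4)/(w + 7)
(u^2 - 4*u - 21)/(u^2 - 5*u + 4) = (u^2 - 4*u - 21)/(u^2 - 5*u + 4)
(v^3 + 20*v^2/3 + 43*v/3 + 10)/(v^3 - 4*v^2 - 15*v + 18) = (3*v^2 + 11*v + 10)/(3*(v^2 - 7*v + 6))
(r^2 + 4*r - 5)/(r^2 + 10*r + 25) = (r - 1)/(r + 5)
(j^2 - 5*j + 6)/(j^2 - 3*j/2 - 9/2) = 2*(j - 2)/(2*j + 3)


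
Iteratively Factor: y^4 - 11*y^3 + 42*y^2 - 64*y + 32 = (y - 4)*(y^3 - 7*y^2 + 14*y - 8) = (y - 4)*(y - 2)*(y^2 - 5*y + 4) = (y - 4)*(y - 2)*(y - 1)*(y - 4)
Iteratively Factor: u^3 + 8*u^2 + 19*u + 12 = (u + 3)*(u^2 + 5*u + 4) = (u + 3)*(u + 4)*(u + 1)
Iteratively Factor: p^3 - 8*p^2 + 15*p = (p - 5)*(p^2 - 3*p) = p*(p - 5)*(p - 3)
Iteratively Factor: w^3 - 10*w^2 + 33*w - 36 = (w - 3)*(w^2 - 7*w + 12) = (w - 3)^2*(w - 4)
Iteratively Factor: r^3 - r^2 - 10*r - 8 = (r + 1)*(r^2 - 2*r - 8) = (r + 1)*(r + 2)*(r - 4)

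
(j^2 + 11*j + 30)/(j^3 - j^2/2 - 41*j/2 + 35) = 2*(j + 6)/(2*j^2 - 11*j + 14)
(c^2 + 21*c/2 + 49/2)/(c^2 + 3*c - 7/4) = 2*(c + 7)/(2*c - 1)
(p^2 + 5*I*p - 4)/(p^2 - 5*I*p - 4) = (-p^2 - 5*I*p + 4)/(-p^2 + 5*I*p + 4)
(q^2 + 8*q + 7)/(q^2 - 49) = (q + 1)/(q - 7)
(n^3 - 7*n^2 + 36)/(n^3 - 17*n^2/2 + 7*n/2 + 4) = 2*(n^3 - 7*n^2 + 36)/(2*n^3 - 17*n^2 + 7*n + 8)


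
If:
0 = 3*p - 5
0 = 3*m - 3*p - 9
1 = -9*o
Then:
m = 14/3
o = -1/9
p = 5/3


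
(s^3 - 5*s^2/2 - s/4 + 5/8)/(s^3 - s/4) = (s - 5/2)/s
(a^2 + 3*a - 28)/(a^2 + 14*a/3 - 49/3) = 3*(a - 4)/(3*a - 7)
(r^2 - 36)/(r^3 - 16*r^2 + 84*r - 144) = (r + 6)/(r^2 - 10*r + 24)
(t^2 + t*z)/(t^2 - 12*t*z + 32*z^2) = t*(t + z)/(t^2 - 12*t*z + 32*z^2)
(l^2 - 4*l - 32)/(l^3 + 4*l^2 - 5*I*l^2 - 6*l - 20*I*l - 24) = (l - 8)/(l^2 - 5*I*l - 6)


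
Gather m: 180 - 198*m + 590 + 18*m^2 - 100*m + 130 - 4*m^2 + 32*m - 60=14*m^2 - 266*m + 840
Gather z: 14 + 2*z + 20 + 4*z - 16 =6*z + 18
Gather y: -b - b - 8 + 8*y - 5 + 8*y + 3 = -2*b + 16*y - 10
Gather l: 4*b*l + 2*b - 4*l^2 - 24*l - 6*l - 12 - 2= 2*b - 4*l^2 + l*(4*b - 30) - 14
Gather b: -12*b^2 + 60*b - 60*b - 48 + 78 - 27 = 3 - 12*b^2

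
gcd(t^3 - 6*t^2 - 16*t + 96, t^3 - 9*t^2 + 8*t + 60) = t - 6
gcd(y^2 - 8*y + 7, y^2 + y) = 1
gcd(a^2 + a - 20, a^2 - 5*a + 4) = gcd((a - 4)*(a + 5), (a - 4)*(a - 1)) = a - 4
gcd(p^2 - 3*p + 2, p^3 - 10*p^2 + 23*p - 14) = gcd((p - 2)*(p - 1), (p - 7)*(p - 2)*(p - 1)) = p^2 - 3*p + 2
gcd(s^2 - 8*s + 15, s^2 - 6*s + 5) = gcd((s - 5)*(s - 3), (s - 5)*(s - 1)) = s - 5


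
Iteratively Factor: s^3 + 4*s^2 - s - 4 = (s + 4)*(s^2 - 1) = (s - 1)*(s + 4)*(s + 1)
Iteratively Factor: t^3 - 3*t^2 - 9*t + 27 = (t + 3)*(t^2 - 6*t + 9) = (t - 3)*(t + 3)*(t - 3)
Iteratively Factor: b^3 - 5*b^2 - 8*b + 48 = (b + 3)*(b^2 - 8*b + 16) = (b - 4)*(b + 3)*(b - 4)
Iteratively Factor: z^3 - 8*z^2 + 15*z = (z)*(z^2 - 8*z + 15) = z*(z - 3)*(z - 5)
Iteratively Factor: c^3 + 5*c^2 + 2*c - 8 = (c + 4)*(c^2 + c - 2) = (c - 1)*(c + 4)*(c + 2)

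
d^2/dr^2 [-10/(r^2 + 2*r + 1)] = -60/(r^4 + 4*r^3 + 6*r^2 + 4*r + 1)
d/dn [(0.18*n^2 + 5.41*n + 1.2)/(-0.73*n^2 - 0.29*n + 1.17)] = (3.8971*n^2 + 2.1732*n + 6.6777)/(0.5329*n^4 + 0.4234*n^3 - 1.6241*n^2 - 0.6786*n + 1.3689)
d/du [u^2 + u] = 2*u + 1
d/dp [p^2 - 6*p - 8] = 2*p - 6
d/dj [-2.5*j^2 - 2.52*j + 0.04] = -5.0*j - 2.52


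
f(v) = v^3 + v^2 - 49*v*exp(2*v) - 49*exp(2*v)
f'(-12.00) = 408.00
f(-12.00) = -1584.00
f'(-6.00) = 96.00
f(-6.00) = -180.00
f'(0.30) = -320.55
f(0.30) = -115.95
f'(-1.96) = 8.50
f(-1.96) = -2.75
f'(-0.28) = -68.62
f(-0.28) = -20.10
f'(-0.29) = -66.72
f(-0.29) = -19.42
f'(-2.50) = 14.41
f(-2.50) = -8.88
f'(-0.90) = -9.09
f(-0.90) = -0.73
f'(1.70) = -9384.67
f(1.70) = -3956.45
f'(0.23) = -267.95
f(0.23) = -95.41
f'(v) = 3*v^2 - 98*v*exp(2*v) + 2*v - 147*exp(2*v)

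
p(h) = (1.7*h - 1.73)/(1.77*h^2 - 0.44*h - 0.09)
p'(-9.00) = -0.01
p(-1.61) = -0.86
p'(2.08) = -0.03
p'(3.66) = -0.04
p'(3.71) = -0.04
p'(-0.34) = -47.91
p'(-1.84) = -0.50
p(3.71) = 0.20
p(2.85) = 0.24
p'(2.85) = -0.05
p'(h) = (0.44 - 3.54*h)*(1.7*h - 1.73)/(1.77*h^2 - 0.44*h - 0.09)^2 + 1.7/(1.77*h^2 - 0.44*h - 0.09)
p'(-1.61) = -0.69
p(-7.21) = -0.15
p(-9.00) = -0.12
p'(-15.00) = -0.00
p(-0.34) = -8.74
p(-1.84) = -0.72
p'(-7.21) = -0.02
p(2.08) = 0.27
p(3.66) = 0.20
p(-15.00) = -0.07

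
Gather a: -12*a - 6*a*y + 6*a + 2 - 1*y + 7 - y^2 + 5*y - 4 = a*(-6*y - 6) - y^2 + 4*y + 5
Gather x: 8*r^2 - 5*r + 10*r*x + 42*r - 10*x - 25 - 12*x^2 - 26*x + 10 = 8*r^2 + 37*r - 12*x^2 + x*(10*r - 36) - 15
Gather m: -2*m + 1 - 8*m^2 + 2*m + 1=2 - 8*m^2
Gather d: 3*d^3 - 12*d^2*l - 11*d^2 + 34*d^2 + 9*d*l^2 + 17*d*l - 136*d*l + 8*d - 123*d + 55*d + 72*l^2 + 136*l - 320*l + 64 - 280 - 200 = 3*d^3 + d^2*(23 - 12*l) + d*(9*l^2 - 119*l - 60) + 72*l^2 - 184*l - 416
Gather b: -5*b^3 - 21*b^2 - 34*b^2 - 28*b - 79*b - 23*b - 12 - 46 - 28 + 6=-5*b^3 - 55*b^2 - 130*b - 80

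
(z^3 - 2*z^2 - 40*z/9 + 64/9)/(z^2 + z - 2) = (z^2 - 4*z + 32/9)/(z - 1)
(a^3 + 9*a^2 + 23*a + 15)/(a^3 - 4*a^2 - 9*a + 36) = (a^2 + 6*a + 5)/(a^2 - 7*a + 12)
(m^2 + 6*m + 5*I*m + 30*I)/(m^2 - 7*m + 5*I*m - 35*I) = (m + 6)/(m - 7)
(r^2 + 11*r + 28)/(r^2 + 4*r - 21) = (r + 4)/(r - 3)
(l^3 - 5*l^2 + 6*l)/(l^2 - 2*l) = l - 3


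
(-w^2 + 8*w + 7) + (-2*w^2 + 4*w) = -3*w^2 + 12*w + 7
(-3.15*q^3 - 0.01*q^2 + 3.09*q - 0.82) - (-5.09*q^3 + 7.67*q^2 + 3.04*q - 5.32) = 1.94*q^3 - 7.68*q^2 + 0.0499999999999998*q + 4.5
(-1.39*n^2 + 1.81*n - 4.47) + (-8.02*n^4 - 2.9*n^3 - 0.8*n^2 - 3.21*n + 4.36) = -8.02*n^4 - 2.9*n^3 - 2.19*n^2 - 1.4*n - 0.109999999999999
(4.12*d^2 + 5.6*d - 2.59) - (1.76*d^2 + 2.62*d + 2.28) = 2.36*d^2 + 2.98*d - 4.87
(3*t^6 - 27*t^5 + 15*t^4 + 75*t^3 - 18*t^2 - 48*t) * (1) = 3*t^6 - 27*t^5 + 15*t^4 + 75*t^3 - 18*t^2 - 48*t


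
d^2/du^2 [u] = 0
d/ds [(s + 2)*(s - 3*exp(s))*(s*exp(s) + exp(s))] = (s^3 - 6*s^2*exp(s) + 6*s^2 - 24*s*exp(s) + 8*s - 21*exp(s) + 2)*exp(s)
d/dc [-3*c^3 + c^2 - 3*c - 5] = -9*c^2 + 2*c - 3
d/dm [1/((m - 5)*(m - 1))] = 2*(3 - m)/(m^4 - 12*m^3 + 46*m^2 - 60*m + 25)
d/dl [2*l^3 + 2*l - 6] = 6*l^2 + 2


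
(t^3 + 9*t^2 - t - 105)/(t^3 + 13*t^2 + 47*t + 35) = (t - 3)/(t + 1)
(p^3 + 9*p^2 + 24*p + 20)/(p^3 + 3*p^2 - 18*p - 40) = (p + 2)/(p - 4)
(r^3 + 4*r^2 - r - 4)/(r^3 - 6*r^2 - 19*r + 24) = (r^2 + 5*r + 4)/(r^2 - 5*r - 24)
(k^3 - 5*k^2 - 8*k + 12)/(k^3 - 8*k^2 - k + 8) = (k^2 - 4*k - 12)/(k^2 - 7*k - 8)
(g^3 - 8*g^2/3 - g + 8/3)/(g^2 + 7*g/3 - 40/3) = (g^2 - 1)/(g + 5)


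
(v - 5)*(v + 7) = v^2 + 2*v - 35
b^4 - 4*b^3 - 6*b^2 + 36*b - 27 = (b - 3)^2*(b - 1)*(b + 3)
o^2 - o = o*(o - 1)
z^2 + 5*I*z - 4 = (z + I)*(z + 4*I)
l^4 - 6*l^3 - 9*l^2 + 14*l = l*(l - 7)*(l - 1)*(l + 2)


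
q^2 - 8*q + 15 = (q - 5)*(q - 3)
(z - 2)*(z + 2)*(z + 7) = z^3 + 7*z^2 - 4*z - 28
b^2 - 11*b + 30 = (b - 6)*(b - 5)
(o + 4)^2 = o^2 + 8*o + 16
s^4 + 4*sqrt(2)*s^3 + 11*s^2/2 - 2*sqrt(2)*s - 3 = (s - sqrt(2)/2)*(s + sqrt(2)/2)*(s + sqrt(2))*(s + 3*sqrt(2))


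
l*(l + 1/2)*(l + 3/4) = l^3 + 5*l^2/4 + 3*l/8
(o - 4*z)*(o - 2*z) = o^2 - 6*o*z + 8*z^2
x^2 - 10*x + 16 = (x - 8)*(x - 2)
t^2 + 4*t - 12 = (t - 2)*(t + 6)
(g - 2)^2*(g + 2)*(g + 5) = g^4 + 3*g^3 - 14*g^2 - 12*g + 40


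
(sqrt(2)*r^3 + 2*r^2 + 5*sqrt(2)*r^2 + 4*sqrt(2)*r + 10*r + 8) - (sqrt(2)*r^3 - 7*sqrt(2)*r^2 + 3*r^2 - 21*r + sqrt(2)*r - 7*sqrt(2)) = -r^2 + 12*sqrt(2)*r^2 + 3*sqrt(2)*r + 31*r + 8 + 7*sqrt(2)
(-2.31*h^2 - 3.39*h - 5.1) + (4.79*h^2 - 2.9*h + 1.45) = 2.48*h^2 - 6.29*h - 3.65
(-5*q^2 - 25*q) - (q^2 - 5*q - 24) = -6*q^2 - 20*q + 24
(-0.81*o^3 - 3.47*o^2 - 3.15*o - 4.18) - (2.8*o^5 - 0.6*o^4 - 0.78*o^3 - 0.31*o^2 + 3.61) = -2.8*o^5 + 0.6*o^4 - 0.03*o^3 - 3.16*o^2 - 3.15*o - 7.79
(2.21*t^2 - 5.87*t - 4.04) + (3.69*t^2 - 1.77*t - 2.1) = 5.9*t^2 - 7.64*t - 6.14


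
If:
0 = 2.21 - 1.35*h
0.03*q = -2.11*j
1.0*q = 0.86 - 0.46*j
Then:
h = 1.64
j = -0.01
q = 0.87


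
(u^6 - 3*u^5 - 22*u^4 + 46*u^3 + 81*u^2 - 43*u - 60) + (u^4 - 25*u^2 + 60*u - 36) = u^6 - 3*u^5 - 21*u^4 + 46*u^3 + 56*u^2 + 17*u - 96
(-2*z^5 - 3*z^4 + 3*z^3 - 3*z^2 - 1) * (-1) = 2*z^5 + 3*z^4 - 3*z^3 + 3*z^2 + 1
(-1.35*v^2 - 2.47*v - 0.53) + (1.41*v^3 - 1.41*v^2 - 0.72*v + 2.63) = 1.41*v^3 - 2.76*v^2 - 3.19*v + 2.1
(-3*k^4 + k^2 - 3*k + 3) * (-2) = 6*k^4 - 2*k^2 + 6*k - 6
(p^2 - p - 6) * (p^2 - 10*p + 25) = p^4 - 11*p^3 + 29*p^2 + 35*p - 150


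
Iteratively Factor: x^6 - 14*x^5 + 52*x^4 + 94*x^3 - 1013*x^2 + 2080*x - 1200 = (x - 5)*(x^5 - 9*x^4 + 7*x^3 + 129*x^2 - 368*x + 240) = (x - 5)^2*(x^4 - 4*x^3 - 13*x^2 + 64*x - 48) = (x - 5)^2*(x - 3)*(x^3 - x^2 - 16*x + 16) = (x - 5)^2*(x - 3)*(x - 1)*(x^2 - 16) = (x - 5)^2*(x - 4)*(x - 3)*(x - 1)*(x + 4)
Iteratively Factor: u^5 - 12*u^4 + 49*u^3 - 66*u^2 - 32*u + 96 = (u - 3)*(u^4 - 9*u^3 + 22*u^2 - 32) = (u - 4)*(u - 3)*(u^3 - 5*u^2 + 2*u + 8) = (u - 4)*(u - 3)*(u + 1)*(u^2 - 6*u + 8) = (u - 4)^2*(u - 3)*(u + 1)*(u - 2)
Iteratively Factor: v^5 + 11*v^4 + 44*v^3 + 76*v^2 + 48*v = (v)*(v^4 + 11*v^3 + 44*v^2 + 76*v + 48) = v*(v + 2)*(v^3 + 9*v^2 + 26*v + 24) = v*(v + 2)*(v + 3)*(v^2 + 6*v + 8) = v*(v + 2)*(v + 3)*(v + 4)*(v + 2)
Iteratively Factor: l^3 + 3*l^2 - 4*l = (l + 4)*(l^2 - l) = l*(l + 4)*(l - 1)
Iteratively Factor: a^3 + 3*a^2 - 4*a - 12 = (a + 3)*(a^2 - 4) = (a - 2)*(a + 3)*(a + 2)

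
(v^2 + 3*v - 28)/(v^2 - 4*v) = (v + 7)/v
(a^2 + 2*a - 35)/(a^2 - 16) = (a^2 + 2*a - 35)/(a^2 - 16)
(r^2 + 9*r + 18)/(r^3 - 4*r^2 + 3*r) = (r^2 + 9*r + 18)/(r*(r^2 - 4*r + 3))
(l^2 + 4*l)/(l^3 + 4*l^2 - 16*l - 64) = l/(l^2 - 16)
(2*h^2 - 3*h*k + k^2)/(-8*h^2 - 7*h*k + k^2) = (-2*h^2 + 3*h*k - k^2)/(8*h^2 + 7*h*k - k^2)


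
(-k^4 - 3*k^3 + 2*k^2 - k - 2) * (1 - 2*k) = 2*k^5 + 5*k^4 - 7*k^3 + 4*k^2 + 3*k - 2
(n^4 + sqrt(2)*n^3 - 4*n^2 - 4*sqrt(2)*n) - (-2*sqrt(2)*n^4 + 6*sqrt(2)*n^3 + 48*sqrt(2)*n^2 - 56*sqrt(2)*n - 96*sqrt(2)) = n^4 + 2*sqrt(2)*n^4 - 5*sqrt(2)*n^3 - 48*sqrt(2)*n^2 - 4*n^2 + 52*sqrt(2)*n + 96*sqrt(2)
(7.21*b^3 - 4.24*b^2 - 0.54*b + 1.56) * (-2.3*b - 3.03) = -16.583*b^4 - 12.0943*b^3 + 14.0892*b^2 - 1.9518*b - 4.7268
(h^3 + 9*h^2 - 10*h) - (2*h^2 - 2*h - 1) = h^3 + 7*h^2 - 8*h + 1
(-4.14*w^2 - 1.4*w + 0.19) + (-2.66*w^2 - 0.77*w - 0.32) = -6.8*w^2 - 2.17*w - 0.13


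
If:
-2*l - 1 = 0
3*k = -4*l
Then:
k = 2/3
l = -1/2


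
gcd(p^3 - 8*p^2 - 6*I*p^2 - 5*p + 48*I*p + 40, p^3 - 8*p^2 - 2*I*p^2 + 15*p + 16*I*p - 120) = p^2 + p*(-8 - 5*I) + 40*I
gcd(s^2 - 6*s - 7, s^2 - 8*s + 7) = s - 7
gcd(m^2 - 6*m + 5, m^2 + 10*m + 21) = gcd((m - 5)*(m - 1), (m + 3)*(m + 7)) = 1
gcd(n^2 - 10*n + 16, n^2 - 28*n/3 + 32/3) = n - 8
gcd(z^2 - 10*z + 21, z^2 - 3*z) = z - 3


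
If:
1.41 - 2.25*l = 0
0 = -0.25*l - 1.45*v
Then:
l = 0.63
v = -0.11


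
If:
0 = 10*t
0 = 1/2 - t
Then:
No Solution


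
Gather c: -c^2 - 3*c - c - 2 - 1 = -c^2 - 4*c - 3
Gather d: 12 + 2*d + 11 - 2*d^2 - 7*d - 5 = -2*d^2 - 5*d + 18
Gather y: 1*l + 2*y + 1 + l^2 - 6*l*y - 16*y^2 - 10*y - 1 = l^2 + l - 16*y^2 + y*(-6*l - 8)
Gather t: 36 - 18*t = 36 - 18*t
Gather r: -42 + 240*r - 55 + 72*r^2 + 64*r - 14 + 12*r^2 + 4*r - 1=84*r^2 + 308*r - 112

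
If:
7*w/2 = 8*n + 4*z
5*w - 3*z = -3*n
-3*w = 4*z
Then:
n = 0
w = 0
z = 0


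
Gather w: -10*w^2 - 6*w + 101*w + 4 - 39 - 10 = -10*w^2 + 95*w - 45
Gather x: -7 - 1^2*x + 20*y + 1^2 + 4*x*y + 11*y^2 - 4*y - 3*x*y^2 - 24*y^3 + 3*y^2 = x*(-3*y^2 + 4*y - 1) - 24*y^3 + 14*y^2 + 16*y - 6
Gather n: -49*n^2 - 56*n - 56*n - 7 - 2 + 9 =-49*n^2 - 112*n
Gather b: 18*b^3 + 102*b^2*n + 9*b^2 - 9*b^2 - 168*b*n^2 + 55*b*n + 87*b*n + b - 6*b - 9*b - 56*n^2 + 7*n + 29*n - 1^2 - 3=18*b^3 + 102*b^2*n + b*(-168*n^2 + 142*n - 14) - 56*n^2 + 36*n - 4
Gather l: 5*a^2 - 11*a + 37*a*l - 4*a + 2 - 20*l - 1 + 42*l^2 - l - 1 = 5*a^2 - 15*a + 42*l^2 + l*(37*a - 21)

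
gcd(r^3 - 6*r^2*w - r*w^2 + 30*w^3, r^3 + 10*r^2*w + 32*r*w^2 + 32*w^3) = r + 2*w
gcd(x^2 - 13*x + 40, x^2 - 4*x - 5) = x - 5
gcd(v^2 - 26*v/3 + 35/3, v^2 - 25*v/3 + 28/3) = v - 7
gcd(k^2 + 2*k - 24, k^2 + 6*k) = k + 6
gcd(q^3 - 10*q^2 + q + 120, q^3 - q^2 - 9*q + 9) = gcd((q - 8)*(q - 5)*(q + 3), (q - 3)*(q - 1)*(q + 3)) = q + 3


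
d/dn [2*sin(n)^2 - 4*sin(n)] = 4*(sin(n) - 1)*cos(n)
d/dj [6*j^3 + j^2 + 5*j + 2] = 18*j^2 + 2*j + 5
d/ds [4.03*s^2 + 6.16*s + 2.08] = 8.06*s + 6.16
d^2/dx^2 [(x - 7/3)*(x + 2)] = 2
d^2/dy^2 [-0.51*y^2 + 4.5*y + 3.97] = -1.02000000000000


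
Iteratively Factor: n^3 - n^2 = (n)*(n^2 - n) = n^2*(n - 1)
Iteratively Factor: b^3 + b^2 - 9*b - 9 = (b + 3)*(b^2 - 2*b - 3) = (b - 3)*(b + 3)*(b + 1)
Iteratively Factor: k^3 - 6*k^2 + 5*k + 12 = (k + 1)*(k^2 - 7*k + 12) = (k - 3)*(k + 1)*(k - 4)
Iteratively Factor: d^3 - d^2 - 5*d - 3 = (d + 1)*(d^2 - 2*d - 3) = (d + 1)^2*(d - 3)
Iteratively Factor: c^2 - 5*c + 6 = (c - 3)*(c - 2)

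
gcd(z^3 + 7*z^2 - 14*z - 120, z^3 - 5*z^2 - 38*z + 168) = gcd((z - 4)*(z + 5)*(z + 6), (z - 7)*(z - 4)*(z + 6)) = z^2 + 2*z - 24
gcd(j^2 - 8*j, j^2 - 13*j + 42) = 1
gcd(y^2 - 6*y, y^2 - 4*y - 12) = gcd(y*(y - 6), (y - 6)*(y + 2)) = y - 6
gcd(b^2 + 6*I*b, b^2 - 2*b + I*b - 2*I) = 1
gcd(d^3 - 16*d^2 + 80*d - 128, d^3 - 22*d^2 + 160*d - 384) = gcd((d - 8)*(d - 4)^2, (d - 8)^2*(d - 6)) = d - 8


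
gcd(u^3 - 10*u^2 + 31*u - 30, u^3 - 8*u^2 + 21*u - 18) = u^2 - 5*u + 6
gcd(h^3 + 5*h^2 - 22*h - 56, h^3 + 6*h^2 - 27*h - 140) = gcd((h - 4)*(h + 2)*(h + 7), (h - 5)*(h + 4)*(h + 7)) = h + 7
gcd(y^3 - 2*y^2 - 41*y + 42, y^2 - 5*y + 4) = y - 1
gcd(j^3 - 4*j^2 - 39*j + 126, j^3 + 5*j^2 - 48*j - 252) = j^2 - j - 42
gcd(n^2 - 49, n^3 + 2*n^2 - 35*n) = n + 7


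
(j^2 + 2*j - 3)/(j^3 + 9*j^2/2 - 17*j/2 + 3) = 2*(j + 3)/(2*j^2 + 11*j - 6)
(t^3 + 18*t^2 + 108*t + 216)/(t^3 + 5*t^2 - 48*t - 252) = (t + 6)/(t - 7)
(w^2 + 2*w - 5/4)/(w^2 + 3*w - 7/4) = (2*w + 5)/(2*w + 7)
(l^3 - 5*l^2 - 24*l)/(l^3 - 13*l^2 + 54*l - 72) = l*(l^2 - 5*l - 24)/(l^3 - 13*l^2 + 54*l - 72)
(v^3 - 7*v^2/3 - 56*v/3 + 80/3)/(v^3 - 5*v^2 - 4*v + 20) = (3*v^2 + 8*v - 16)/(3*(v^2 - 4))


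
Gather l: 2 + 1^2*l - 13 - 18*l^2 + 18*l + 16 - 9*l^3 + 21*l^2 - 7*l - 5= -9*l^3 + 3*l^2 + 12*l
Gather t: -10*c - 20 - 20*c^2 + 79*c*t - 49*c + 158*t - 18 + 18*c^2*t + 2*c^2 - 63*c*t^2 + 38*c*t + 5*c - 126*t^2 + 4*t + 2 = -18*c^2 - 54*c + t^2*(-63*c - 126) + t*(18*c^2 + 117*c + 162) - 36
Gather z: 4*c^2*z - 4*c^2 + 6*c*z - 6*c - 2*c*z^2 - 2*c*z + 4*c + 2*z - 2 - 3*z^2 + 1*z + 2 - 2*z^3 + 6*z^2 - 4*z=-4*c^2 - 2*c - 2*z^3 + z^2*(3 - 2*c) + z*(4*c^2 + 4*c - 1)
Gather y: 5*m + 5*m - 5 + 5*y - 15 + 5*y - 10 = 10*m + 10*y - 30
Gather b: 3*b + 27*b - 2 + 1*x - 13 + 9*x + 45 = 30*b + 10*x + 30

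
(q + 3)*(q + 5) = q^2 + 8*q + 15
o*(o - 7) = o^2 - 7*o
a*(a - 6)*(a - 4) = a^3 - 10*a^2 + 24*a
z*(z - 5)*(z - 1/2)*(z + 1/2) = z^4 - 5*z^3 - z^2/4 + 5*z/4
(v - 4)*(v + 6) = v^2 + 2*v - 24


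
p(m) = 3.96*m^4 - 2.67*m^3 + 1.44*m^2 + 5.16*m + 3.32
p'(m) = 15.84*m^3 - 8.01*m^2 + 2.88*m + 5.16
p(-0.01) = 3.27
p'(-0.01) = 5.13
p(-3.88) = 1058.41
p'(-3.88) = -1051.83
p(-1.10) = 8.74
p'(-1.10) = -28.78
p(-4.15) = 1372.13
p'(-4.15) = -1276.88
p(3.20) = 362.32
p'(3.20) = 451.40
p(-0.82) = 3.32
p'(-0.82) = -11.32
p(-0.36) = 1.84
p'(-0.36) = 2.35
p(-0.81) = 3.21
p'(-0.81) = -10.85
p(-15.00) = 209736.17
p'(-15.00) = -55300.29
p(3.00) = 280.43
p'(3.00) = 369.39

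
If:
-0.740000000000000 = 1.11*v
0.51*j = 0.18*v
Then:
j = -0.24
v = -0.67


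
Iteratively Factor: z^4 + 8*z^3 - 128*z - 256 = (z + 4)*(z^3 + 4*z^2 - 16*z - 64) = (z - 4)*(z + 4)*(z^2 + 8*z + 16) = (z - 4)*(z + 4)^2*(z + 4)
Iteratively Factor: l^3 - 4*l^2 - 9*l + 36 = (l - 4)*(l^2 - 9) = (l - 4)*(l + 3)*(l - 3)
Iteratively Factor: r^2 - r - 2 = (r - 2)*(r + 1)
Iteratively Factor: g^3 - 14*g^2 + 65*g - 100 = (g - 5)*(g^2 - 9*g + 20) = (g - 5)*(g - 4)*(g - 5)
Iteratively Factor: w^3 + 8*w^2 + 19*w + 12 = (w + 4)*(w^2 + 4*w + 3) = (w + 1)*(w + 4)*(w + 3)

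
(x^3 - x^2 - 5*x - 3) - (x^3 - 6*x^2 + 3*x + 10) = 5*x^2 - 8*x - 13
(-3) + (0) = -3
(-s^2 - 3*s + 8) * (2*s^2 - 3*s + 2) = -2*s^4 - 3*s^3 + 23*s^2 - 30*s + 16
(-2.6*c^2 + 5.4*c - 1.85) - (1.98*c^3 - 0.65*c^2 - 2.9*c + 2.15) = -1.98*c^3 - 1.95*c^2 + 8.3*c - 4.0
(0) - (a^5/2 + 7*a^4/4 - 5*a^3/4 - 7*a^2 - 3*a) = -a^5/2 - 7*a^4/4 + 5*a^3/4 + 7*a^2 + 3*a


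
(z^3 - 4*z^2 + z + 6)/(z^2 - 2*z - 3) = z - 2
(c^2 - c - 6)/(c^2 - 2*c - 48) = (-c^2 + c + 6)/(-c^2 + 2*c + 48)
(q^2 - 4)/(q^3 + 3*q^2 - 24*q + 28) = (q + 2)/(q^2 + 5*q - 14)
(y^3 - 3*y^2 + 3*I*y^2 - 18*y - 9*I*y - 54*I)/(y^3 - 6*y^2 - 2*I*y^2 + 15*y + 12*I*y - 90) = (y + 3)/(y - 5*I)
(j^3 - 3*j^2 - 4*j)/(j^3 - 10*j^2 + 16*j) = (j^2 - 3*j - 4)/(j^2 - 10*j + 16)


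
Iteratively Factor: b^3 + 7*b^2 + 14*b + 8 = (b + 2)*(b^2 + 5*b + 4) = (b + 1)*(b + 2)*(b + 4)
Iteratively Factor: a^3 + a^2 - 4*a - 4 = (a + 1)*(a^2 - 4) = (a + 1)*(a + 2)*(a - 2)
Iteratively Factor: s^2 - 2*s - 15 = (s + 3)*(s - 5)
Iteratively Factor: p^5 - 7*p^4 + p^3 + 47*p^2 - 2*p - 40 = (p - 4)*(p^4 - 3*p^3 - 11*p^2 + 3*p + 10) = (p - 4)*(p - 1)*(p^3 - 2*p^2 - 13*p - 10) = (p - 4)*(p - 1)*(p + 1)*(p^2 - 3*p - 10) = (p - 4)*(p - 1)*(p + 1)*(p + 2)*(p - 5)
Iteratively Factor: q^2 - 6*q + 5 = (q - 1)*(q - 5)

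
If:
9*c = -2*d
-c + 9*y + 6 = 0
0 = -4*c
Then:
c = 0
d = 0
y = -2/3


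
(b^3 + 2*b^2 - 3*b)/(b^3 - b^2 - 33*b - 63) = b*(b - 1)/(b^2 - 4*b - 21)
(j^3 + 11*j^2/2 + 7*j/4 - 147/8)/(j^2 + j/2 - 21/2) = (j^2 + 2*j - 21/4)/(j - 3)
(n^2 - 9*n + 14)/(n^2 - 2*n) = (n - 7)/n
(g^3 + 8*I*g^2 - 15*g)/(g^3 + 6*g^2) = (g^2 + 8*I*g - 15)/(g*(g + 6))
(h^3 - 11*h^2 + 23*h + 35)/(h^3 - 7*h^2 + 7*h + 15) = (h - 7)/(h - 3)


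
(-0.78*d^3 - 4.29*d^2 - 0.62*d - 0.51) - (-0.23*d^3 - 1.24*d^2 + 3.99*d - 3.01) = -0.55*d^3 - 3.05*d^2 - 4.61*d + 2.5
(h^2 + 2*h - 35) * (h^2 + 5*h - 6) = h^4 + 7*h^3 - 31*h^2 - 187*h + 210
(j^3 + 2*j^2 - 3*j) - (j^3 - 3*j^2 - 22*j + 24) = 5*j^2 + 19*j - 24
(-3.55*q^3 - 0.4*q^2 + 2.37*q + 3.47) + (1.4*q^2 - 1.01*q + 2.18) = -3.55*q^3 + 1.0*q^2 + 1.36*q + 5.65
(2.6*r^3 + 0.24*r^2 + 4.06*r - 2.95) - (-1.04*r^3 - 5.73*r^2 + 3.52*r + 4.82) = 3.64*r^3 + 5.97*r^2 + 0.54*r - 7.77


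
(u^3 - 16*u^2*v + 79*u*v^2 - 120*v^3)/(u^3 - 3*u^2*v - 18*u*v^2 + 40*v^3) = (u^2 - 11*u*v + 24*v^2)/(u^2 + 2*u*v - 8*v^2)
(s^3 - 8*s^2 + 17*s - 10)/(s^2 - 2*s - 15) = (s^2 - 3*s + 2)/(s + 3)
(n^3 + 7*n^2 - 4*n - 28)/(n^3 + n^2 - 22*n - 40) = (n^2 + 5*n - 14)/(n^2 - n - 20)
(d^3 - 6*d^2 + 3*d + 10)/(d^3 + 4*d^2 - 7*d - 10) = (d - 5)/(d + 5)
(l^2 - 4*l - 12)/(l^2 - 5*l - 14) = (l - 6)/(l - 7)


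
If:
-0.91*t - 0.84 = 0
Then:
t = -0.92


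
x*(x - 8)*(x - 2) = x^3 - 10*x^2 + 16*x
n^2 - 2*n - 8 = (n - 4)*(n + 2)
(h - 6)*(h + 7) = h^2 + h - 42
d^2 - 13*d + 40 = (d - 8)*(d - 5)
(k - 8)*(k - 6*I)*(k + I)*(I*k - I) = I*k^4 + 5*k^3 - 9*I*k^3 - 45*k^2 + 14*I*k^2 + 40*k - 54*I*k + 48*I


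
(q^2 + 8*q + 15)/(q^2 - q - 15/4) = 4*(q^2 + 8*q + 15)/(4*q^2 - 4*q - 15)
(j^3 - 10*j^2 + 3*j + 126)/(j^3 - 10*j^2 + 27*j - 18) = (j^2 - 4*j - 21)/(j^2 - 4*j + 3)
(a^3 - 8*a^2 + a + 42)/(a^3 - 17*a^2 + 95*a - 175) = (a^2 - a - 6)/(a^2 - 10*a + 25)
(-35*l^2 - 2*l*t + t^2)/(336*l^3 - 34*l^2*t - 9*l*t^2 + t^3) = (5*l + t)/(-48*l^2 - 2*l*t + t^2)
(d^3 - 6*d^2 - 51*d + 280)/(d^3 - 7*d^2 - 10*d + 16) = (d^2 + 2*d - 35)/(d^2 + d - 2)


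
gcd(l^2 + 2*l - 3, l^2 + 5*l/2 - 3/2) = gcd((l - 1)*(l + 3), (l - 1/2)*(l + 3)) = l + 3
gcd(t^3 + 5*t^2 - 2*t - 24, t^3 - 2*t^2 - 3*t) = 1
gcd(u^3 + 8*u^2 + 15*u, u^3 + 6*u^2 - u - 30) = u^2 + 8*u + 15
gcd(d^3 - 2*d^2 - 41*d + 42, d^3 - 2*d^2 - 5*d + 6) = d - 1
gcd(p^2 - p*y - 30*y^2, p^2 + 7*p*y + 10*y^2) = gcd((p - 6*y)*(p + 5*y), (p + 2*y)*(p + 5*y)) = p + 5*y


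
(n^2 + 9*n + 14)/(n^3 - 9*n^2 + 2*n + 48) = (n + 7)/(n^2 - 11*n + 24)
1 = 1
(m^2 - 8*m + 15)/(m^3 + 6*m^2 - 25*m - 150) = (m - 3)/(m^2 + 11*m + 30)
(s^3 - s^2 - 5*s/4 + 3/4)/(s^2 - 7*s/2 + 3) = (2*s^2 + s - 1)/(2*(s - 2))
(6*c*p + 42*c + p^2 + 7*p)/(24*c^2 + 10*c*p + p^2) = (p + 7)/(4*c + p)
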